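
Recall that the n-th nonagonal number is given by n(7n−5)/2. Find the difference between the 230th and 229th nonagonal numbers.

1604

Consecutive nonagonal numbers differ by 7n − 6: here 7·230 − 6 = 1604.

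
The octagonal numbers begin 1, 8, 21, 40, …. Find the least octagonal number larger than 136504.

136960

Solve n(3n−2) > 136504 for integer n.
The largest n with value ≤ 136504 is 213 (since 135681 ≤ 136504 < 136960), so the first above is n = 214, value 136960.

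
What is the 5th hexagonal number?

The 5th hexagonal number is n(2n−1) with n = 5.
5·(2·5 − 1) = 5·9 = 45.

45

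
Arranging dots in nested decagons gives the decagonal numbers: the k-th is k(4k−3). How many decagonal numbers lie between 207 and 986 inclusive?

The n-th decagonal number is n(4n−3).
Smallest index with value ≥ 207: n = 8 (giving 232).
Largest index with value ≤ 986: n = 16 (giving 976).
Indices 8 through 16: 9 terms.

9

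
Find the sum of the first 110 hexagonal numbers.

893365

Σ i(2i−1) = 2Σi² − Σi over i = 1..110.
Σi = 6105 and Σi² = 449735.
2·449735 − 1·6105 = 893365.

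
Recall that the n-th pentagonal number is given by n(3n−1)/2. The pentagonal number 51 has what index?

6

Set n(3n−1)/2 = 51, giving 3n² − n − 102 = 0.
The discriminant is 1 + 24·51 = 1225, and √1225 = 35.
So n = (1 + 35) / 6 = 36/6 = 6.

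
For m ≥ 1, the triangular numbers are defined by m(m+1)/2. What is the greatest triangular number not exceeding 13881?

Solve n(n+1)/2 ≤ 13881 for integer n.
n = 166 gives 13861 ≤ 13881, while n = 167 gives 14028 > 13881; so the answer is 13861.

13861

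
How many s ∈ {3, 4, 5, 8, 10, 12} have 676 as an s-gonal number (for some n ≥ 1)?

s = 3: P(3, 36) = 666 and P(3, 37) = 703; 676 is not s-gonal.
s = 4: P(4, 26) = 676. ✓
s = 5: P(5, 21) = 651 and P(5, 22) = 715; 676 is not s-gonal.
s = 8: P(8, 15) = 645 and P(8, 16) = 736; 676 is not s-gonal.
s = 10: P(10, 13) = 637 and P(10, 14) = 742; 676 is not s-gonal.
s = 12: P(12, 12) = 672 and P(12, 13) = 793; 676 is not s-gonal.
Hits: s ∈ {4} → 1.

1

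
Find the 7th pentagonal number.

The 7th pentagonal number is n(3n−1)/2 with n = 7.
7·(3·7 − 1)/2 = 7·20/2 = 7·10 = 70.

70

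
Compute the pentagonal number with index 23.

23·(3·23 − 1)/2 = 23·68/2 = 23·34 = 782.

782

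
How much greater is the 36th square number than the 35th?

n² − (n−1)² = 2n − 1, so 36² − 35² = 2·36 − 1 = 71.

71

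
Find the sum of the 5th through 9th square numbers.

255

Σ_{i=5}^{9} i² = 285 − 30 = 255.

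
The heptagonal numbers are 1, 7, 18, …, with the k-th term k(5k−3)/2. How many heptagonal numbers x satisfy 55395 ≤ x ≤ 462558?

The n-th heptagonal number is n(5n−3)/2.
Smallest index with value ≥ 55395: n = 150 (giving 56025).
Largest index with value ≤ 462558: n = 430 (giving 461605).
Indices 150 through 430: 281 terms.

281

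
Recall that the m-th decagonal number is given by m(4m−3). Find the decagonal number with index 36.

5076

The 36th decagonal number is n(4n−3) with n = 36.
36·(4·36 − 3) = 36·141 = 5076.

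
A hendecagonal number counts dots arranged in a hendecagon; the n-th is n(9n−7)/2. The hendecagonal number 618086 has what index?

371

Set n(9n−7)/2 = 618086, giving 9n² − 7n − 1236172 = 0.
The discriminant is 49 + 72·618086 = 44502241, and √44502241 = 6671.
So n = (7 + 6671) / 18 = 6678/18 = 371.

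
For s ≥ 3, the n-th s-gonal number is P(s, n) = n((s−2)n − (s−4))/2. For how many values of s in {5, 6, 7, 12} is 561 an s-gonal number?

s = 5: P(5, 19) = 532 and P(5, 20) = 590; 561 is not s-gonal.
s = 6: P(6, 17) = 561. ✓
s = 7: P(7, 15) = 540 and P(7, 16) = 616; 561 is not s-gonal.
s = 12: P(12, 11) = 561. ✓
Hits: s ∈ {6, 12} → 2.

2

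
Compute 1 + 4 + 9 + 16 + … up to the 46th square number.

Σ_{i=1}^{46} i² = 46·47·93/6 = 33511.

33511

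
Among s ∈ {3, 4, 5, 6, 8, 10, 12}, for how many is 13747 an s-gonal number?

1

s = 3: P(3, 165) = 13695 and P(3, 166) = 13861; 13747 is not s-gonal.
s = 4: P(4, 117) = 13689 and P(4, 118) = 13924; 13747 is not s-gonal.
s = 5: P(5, 95) = 13490 and P(5, 96) = 13776; 13747 is not s-gonal.
s = 6: P(6, 83) = 13695 and P(6, 84) = 14028; 13747 is not s-gonal.
s = 8: P(8, 68) = 13736 and P(8, 69) = 14145; 13747 is not s-gonal.
s = 10: P(10, 59) = 13747. ✓
s = 12: P(12, 52) = 13312 and P(12, 53) = 13833; 13747 is not s-gonal.
Hits: s ∈ {10} → 1.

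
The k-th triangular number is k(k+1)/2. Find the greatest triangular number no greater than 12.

Solve n(n+1)/2 ≤ 12 for integer n.
n = 4 gives 10 ≤ 12, while n = 5 gives 15 > 12; so the answer is 10.

10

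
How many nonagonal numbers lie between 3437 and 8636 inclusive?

The n-th nonagonal number is n(7n−5)/2.
Smallest index with value ≥ 3437: n = 32 (giving 3504).
Largest index with value ≤ 8636: n = 50 (giving 8625).
Indices 32 through 50: 19 terms.

19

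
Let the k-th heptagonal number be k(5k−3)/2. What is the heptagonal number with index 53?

The 53rd heptagonal number is n(5n−3)/2 with n = 53.
53·(5·53 − 3)/2 = 53·262/2 = 53·131 = 6943.

6943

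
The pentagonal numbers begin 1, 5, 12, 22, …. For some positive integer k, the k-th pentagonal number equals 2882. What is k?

Set n(3n−1)/2 = 2882, giving 3n² − n − 5764 = 0.
The discriminant is 1 + 24·2882 = 69169, and √69169 = 263.
So n = (1 + 263) / 6 = 264/6 = 44.

44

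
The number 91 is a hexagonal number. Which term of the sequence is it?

7

Set n(2n−1) = 91, giving 2n² − n − 91 = 0.
The discriminant is 1 + 8·91 = 729, and √729 = 27.
So n = (1 + 27) / 4 = 28/4 = 7.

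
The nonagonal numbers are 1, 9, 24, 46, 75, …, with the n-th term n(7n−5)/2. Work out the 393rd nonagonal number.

539589

The 393rd nonagonal number is n(7n−5)/2 with n = 393.
393·(7·393 − 5)/2 = 393·2746/2 = 393·1373 = 539589.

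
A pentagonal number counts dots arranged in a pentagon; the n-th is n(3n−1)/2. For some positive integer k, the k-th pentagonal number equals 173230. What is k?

Set n(3n−1)/2 = 173230, giving 3n² − n − 346460 = 0.
So n = (1 + 2039) / 6 = 2040/6 = 340.

340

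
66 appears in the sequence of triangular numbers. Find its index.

11

Set n(n+1)/2 = 66, giving n² + n − 132 = 0.
The discriminant is 1 + 8·66 = 529, and √529 = 23.
So n = (-1 + 23) / 2 = 22/2 = 11.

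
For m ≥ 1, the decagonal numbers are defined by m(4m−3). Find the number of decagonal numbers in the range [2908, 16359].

The n-th decagonal number is n(4n−3).
Smallest index with value ≥ 2908: n = 28 (giving 3052).
Largest index with value ≤ 16359: n = 64 (giving 16192).
Indices 28 through 64: 37 terms.

37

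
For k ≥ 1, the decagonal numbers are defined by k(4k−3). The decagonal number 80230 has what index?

Set n(4n−3) = 80230, giving 4n² − 3n − 80230 = 0.
The discriminant is 9 + 16·80230 = 1283689, and √1283689 = 1133.
So n = (3 + 1133) / 8 = 1136/8 = 142.

142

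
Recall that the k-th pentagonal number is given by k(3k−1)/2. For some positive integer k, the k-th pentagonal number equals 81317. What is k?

233

Set n(3n−1)/2 = 81317, giving 3n² − n − 162634 = 0.
The discriminant is 1 + 24·81317 = 1951609, and √1951609 = 1397.
So n = (1 + 1397) / 6 = 1398/6 = 233.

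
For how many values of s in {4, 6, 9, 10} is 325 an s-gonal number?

s = 4: P(4, 18) = 324 and P(4, 19) = 361; 325 is not s-gonal.
s = 6: P(6, 13) = 325. ✓
s = 9: P(9, 10) = 325. ✓
s = 10: P(10, 9) = 297 and P(10, 10) = 370; 325 is not s-gonal.
Hits: s ∈ {6, 9} → 2.

2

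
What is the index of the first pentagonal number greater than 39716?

163

Solve n(3n−1)/2 > 39716 for integer n.
The largest n with value ≤ 39716 is 162 (since 39285 ≤ 39716 < 39772), so the first above is n = 163, value 39772.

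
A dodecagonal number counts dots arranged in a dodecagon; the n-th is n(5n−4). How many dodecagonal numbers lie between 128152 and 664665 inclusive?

205

The n-th dodecagonal number is n(5n−4).
Smallest index with value ≥ 128152: n = 161 (giving 128961).
Largest index with value ≤ 664665: n = 365 (giving 664665).
Indices 161 through 365: 205 terms.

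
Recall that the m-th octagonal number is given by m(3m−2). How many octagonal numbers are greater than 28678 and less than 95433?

The n-th octagonal number is n(3n−2).
Smallest index with value > 28678: n = 99 (giving 29205).
Largest index with value < 95433: n = 178 (giving 94696).
Indices 99 through 178: 80 terms.

80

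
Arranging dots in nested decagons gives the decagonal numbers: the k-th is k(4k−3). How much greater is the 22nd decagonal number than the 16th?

894

22·(4·22 − 3) = 1870 and 16·(4·16 − 3) = 976.
Difference: 1870 − 976 = 894.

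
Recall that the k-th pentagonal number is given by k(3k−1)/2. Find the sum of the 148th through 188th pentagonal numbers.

1740942

Σ i(3i−1)/2 = (3Σi² − Σi) / 2 over i = 148..188.
Σi = 17766 − 10878 = 6888 and Σi² = 2232594 − 1069670 = 1162924.
(3·1162924 − 1·6888) / 2 = 3481884/2 = 1740942.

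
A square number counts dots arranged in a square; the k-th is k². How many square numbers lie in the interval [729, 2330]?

The n-th square number is n².
Smallest index with value ≥ 729: n = 27 (giving 729).
Largest index with value ≤ 2330: n = 48 (giving 2304).
Indices 27 through 48: 22 terms.

22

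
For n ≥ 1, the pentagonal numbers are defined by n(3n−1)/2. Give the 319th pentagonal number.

152482

The 319th pentagonal number is n(3n−1)/2 with n = 319.
319·(3·319 − 1)/2 = 319·956/2 = 319·478 = 152482.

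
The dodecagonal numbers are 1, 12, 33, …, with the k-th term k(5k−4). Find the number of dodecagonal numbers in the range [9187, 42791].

The n-th dodecagonal number is n(5n−4).
Smallest index with value ≥ 9187: n = 44 (giving 9504).
Largest index with value ≤ 42791: n = 92 (giving 41952).
Indices 44 through 92: 49 terms.

49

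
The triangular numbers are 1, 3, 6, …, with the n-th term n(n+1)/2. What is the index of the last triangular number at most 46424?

Solve n(n+1)/2 ≤ 46424 for integer n.
n = 304 gives 46360 ≤ 46424, while n = 305 gives 46665 > 46424; so the answer is index 304.

304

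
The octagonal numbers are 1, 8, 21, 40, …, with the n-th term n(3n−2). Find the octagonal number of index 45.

5985

45·(3·45 − 2) = 45·133 = 5985.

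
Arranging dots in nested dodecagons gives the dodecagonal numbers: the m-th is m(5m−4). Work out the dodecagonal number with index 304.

The 304th dodecagonal number is n(5n−4) with n = 304.
304·(5·304 − 4) = 304·1516 = 460864.

460864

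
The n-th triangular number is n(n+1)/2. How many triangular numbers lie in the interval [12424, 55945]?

177

The n-th triangular number is n(n+1)/2.
Smallest index with value ≥ 12424: n = 158 (giving 12561).
Largest index with value ≤ 55945: n = 334 (giving 55945).
Indices 158 through 334: 177 terms.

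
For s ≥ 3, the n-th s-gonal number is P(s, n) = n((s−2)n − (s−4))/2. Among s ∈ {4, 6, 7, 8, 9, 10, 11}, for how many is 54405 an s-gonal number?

s = 4: P(4, 233) = 54289 and P(4, 234) = 54756; 54405 is not s-gonal.
s = 6: P(6, 165) = 54285 and P(6, 166) = 54946; 54405 is not s-gonal.
s = 7: P(7, 147) = 53802 and P(7, 148) = 54538; 54405 is not s-gonal.
s = 8: P(8, 135) = 54405. ✓
s = 9: P(9, 125) = 54375 and P(9, 126) = 55251; 54405 is not s-gonal.
s = 10: P(10, 117) = 54405. ✓
s = 11: P(11, 110) = 54065 and P(11, 111) = 55056; 54405 is not s-gonal.
Hits: s ∈ {8, 10} → 2.

2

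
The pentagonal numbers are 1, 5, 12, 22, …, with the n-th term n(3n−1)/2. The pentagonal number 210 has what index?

12

Set n(3n−1)/2 = 210, giving 3n² − n − 420 = 0.
The discriminant is 1 + 24·210 = 5041, and √5041 = 71.
So n = (1 + 71) / 6 = 72/6 = 12.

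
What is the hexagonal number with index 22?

The 22nd hexagonal number is n(2n−1) with n = 22.
22·(2·22 − 1) = 22·43 = 946.

946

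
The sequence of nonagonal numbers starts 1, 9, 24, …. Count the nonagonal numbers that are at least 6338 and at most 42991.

The n-th nonagonal number is n(7n−5)/2.
Smallest index with value ≥ 6338: n = 43 (giving 6364).
Largest index with value ≤ 42991: n = 111 (giving 42846).
Indices 43 through 111: 69 terms.

69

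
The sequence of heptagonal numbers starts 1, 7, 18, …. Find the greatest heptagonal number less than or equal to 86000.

Solve n(5n−3)/2 ≤ 86000 for integer n.
n = 185 gives 85285 ≤ 86000, while n = 186 gives 86211 > 86000; so the answer is 85285.

85285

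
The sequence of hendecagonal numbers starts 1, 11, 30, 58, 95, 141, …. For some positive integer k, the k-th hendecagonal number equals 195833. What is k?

Set n(9n−7)/2 = 195833, giving 9n² − 7n − 391666 = 0.
So n = (7 + 3755) / 18 = 3762/18 = 209.
Check: 209·(9·209 − 7)/2 = 195833. ✓

209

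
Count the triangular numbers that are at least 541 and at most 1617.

24

The n-th triangular number is n(n+1)/2.
Smallest index with value ≥ 541: n = 33 (giving 561).
Largest index with value ≤ 1617: n = 56 (giving 1596).
Indices 33 through 56: 24 terms.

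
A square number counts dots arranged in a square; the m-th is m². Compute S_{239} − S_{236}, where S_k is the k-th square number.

239² = 57121 and 236² = 55696.
Difference: 57121 − 55696 = 1425.

1425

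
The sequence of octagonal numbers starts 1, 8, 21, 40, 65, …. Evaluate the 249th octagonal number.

185505

The 249th octagonal number is n(3n−2) with n = 249.
249·(3·249 − 2) = 249·745 = 185505.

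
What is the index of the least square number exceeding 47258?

Solve n² > 47258 for integer n.
The largest n with value ≤ 47258 is 217 (since 47089 ≤ 47258 < 47524), so the first above is n = 218, value 47524.

218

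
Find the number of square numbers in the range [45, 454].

15

The n-th square number is n².
Smallest index with value ≥ 45: n = 7 (giving 49).
Largest index with value ≤ 454: n = 21 (giving 441).
Indices 7 through 21: 15 terms.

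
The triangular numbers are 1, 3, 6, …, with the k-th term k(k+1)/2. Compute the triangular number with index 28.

The 28th triangular number is n(n+1)/2 with n = 28.
28·29/2 = 812/2 = 406.

406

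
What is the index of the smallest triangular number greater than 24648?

222

Solve n(n+1)/2 > 24648 for integer n.
The largest n with value ≤ 24648 is 221 (since 24531 ≤ 24648 < 24753), so the first above is n = 222, value 24753.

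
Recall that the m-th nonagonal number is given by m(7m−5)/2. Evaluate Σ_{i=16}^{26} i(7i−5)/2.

16786

Σ i(7i−5)/2 = (7Σi² − 5Σi) / 2 over i = 16..26.
Σi = 351 − 120 = 231 and Σi² = 6201 − 1240 = 4961.
(7·4961 − 5·231) / 2 = 33572/2 = 16786.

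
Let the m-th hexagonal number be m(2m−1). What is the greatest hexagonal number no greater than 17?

Solve n(2n−1) ≤ 17 for integer n.
n = 3 gives 15 ≤ 17, while n = 4 gives 28 > 17; so the answer is 15.

15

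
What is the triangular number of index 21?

21·22/2 = 462/2 = 231.

231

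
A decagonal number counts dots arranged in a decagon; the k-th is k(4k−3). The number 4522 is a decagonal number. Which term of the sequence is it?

34

Set n(4n−3) = 4522, giving 4n² − 3n − 4522 = 0.
The discriminant is 9 + 16·4522 = 72361, and √72361 = 269.
So n = (3 + 269) / 8 = 272/8 = 34.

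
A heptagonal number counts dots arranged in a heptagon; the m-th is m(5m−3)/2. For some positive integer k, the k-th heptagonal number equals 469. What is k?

14

Set n(5n−3)/2 = 469, giving 5n² − 3n − 938 = 0.
The discriminant is 9 + 40·469 = 18769, and √18769 = 137.
So n = (3 + 137) / 10 = 140/10 = 14.
Check: 14·(5·14 − 3)/2 = 469. ✓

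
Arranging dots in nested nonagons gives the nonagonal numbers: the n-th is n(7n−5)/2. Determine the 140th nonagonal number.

The 140th nonagonal number is n(7n−5)/2 with n = 140.
140·(7·140 − 5)/2 = 140·975/2 = 68250.

68250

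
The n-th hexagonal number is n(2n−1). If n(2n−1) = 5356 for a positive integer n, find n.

52

Set n(2n−1) = 5356, giving 2n² − n − 5356 = 0.
The discriminant is 1 + 8·5356 = 42849, and √42849 = 207.
So n = (1 + 207) / 4 = 208/4 = 52.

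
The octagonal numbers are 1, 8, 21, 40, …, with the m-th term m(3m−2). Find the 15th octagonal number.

645

15·(3·15 − 2) = 15·43 = 645.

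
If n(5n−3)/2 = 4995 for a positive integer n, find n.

45

Set n(5n−3)/2 = 4995, giving 5n² − 3n − 9990 = 0.
So n = (3 + 447) / 10 = 450/10 = 45.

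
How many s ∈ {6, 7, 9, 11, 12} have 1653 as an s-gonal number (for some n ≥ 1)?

1

s = 6: P(6, 29) = 1653. ✓
s = 7: P(7, 26) = 1651 and P(7, 27) = 1782; 1653 is not s-gonal.
s = 9: P(9, 22) = 1639 and P(9, 23) = 1794; 1653 is not s-gonal.
s = 11: P(11, 19) = 1558 and P(11, 20) = 1730; 1653 is not s-gonal.
s = 12: P(12, 18) = 1548 and P(12, 19) = 1729; 1653 is not s-gonal.
Hits: s ∈ {6} → 1.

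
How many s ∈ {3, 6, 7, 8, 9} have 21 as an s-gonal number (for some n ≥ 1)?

2

s = 3: P(3, 6) = 21. ✓
s = 6: P(6, 3) = 15 and P(6, 4) = 28; 21 is not s-gonal.
s = 7: P(7, 3) = 18 and P(7, 4) = 34; 21 is not s-gonal.
s = 8: P(8, 3) = 21. ✓
s = 9: P(9, 2) = 9 and P(9, 3) = 24; 21 is not s-gonal.
Hits: s ∈ {3, 8} → 2.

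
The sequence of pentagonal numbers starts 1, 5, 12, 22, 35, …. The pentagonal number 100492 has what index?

259

Set n(3n−1)/2 = 100492, giving 3n² − n − 200984 = 0.
The discriminant is 1 + 24·100492 = 2411809, and √2411809 = 1553.
So n = (1 + 1553) / 6 = 1554/6 = 259.
Check: 259·(3·259 − 1)/2 = 100492. ✓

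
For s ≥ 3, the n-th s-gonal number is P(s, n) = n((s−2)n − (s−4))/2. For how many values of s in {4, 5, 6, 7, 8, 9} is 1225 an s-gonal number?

2

s = 4: P(4, 35) = 1225. ✓
s = 5: P(5, 28) = 1162 and P(5, 29) = 1247; 1225 is not s-gonal.
s = 6: P(6, 25) = 1225. ✓
s = 7: P(7, 22) = 1177 and P(7, 23) = 1288; 1225 is not s-gonal.
s = 8: P(8, 20) = 1160 and P(8, 21) = 1281; 1225 is not s-gonal.
s = 9: P(9, 19) = 1216 and P(9, 20) = 1350; 1225 is not s-gonal.
Hits: s ∈ {4, 6} → 2.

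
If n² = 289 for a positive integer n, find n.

17

We need n² = 289, so n = √289 = 17.
Check: 17² = 289. ✓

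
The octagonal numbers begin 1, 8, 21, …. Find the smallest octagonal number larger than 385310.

385925

Solve n(3n−2) > 385310 for integer n.
The largest n with value ≤ 385310 is 358 (since 383776 ≤ 385310 < 385925), so the first above is n = 359, value 385925.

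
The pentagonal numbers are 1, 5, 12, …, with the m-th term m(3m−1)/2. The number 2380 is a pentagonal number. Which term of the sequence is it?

Set n(3n−1)/2 = 2380, giving 3n² − n − 4760 = 0.
The discriminant is 1 + 24·2380 = 57121, and √57121 = 239.
So n = (1 + 239) / 6 = 240/6 = 40.
Check: 40·(3·40 − 1)/2 = 2380. ✓

40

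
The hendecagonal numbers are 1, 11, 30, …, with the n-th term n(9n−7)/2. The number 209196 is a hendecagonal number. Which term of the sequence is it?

216

Set n(9n−7)/2 = 209196, giving 9n² − 7n − 418392 = 0.
The discriminant is 49 + 72·209196 = 15062161, and √15062161 = 3881.
So n = (7 + 3881) / 18 = 3888/18 = 216.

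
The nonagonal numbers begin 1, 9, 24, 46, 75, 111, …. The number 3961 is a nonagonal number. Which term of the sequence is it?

Set n(7n−5)/2 = 3961, giving 7n² − 5n − 7922 = 0.
So n = (5 + 471) / 14 = 476/14 = 34.

34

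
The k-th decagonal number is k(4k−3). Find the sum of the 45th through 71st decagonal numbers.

365166

Σ i(4i−3) = 4Σi² − 3Σi over i = 45..71.
Σi = 2556 − 990 = 1566 and Σi² = 121836 − 29370 = 92466.
4·92466 − 3·1566 = 365166.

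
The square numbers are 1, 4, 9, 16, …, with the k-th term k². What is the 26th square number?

676

26² = 676.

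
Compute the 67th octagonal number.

13333

The 67th octagonal number is n(3n−2) with n = 67.
67·(3·67 − 2) = 67·199 = 13333.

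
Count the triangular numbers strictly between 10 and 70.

7

The n-th triangular number is n(n+1)/2.
Smallest index with value > 10: n = 5 (giving 15).
Largest index with value < 70: n = 11 (giving 66).
Indices 5 through 11: 7 terms.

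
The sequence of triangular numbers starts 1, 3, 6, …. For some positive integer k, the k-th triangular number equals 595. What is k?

Set n(n+1)/2 = 595, giving n² + n − 1190 = 0.
The discriminant is 1 + 8·595 = 4761, and √4761 = 69.
So n = (-1 + 69) / 2 = 68/2 = 34.

34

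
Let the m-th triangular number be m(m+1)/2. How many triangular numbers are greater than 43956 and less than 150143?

251

The n-th triangular number is n(n+1)/2.
Smallest index with value > 43956: n = 297 (giving 44253).
Largest index with value < 150143: n = 547 (giving 149878).
Indices 297 through 547: 251 terms.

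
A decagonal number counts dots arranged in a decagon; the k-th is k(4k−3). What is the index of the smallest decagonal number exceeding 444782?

Solve n(4n−3) > 444782 for integer n.
The largest n with value ≤ 444782 is 333 (since 442557 ≤ 444782 < 445222), so the first above is n = 334, value 445222.

334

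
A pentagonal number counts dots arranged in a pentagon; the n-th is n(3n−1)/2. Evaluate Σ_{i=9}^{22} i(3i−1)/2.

5278

Σ i(3i−1)/2 = (3Σi² − Σi) / 2 over i = 9..22.
Σi = 253 − 36 = 217 and Σi² = 3795 − 204 = 3591.
(3·3591 − 1·217) / 2 = 10556/2 = 5278.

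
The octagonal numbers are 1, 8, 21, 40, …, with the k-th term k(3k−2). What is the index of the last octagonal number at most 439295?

382

Solve n(3n−2) ≤ 439295 for integer n.
n = 382 gives 437008 ≤ 439295, while n = 383 gives 439301 > 439295; so the answer is index 382.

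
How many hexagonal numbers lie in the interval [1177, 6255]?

The n-th hexagonal number is n(2n−1).
Smallest index with value ≥ 1177: n = 25 (giving 1225).
Largest index with value ≤ 6255: n = 56 (giving 6216).
Indices 25 through 56: 32 terms.

32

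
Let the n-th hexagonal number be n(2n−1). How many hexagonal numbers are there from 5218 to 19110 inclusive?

47

The n-th hexagonal number is n(2n−1).
Smallest index with value ≥ 5218: n = 52 (giving 5356).
Largest index with value ≤ 19110: n = 98 (giving 19110).
Indices 52 through 98: 47 terms.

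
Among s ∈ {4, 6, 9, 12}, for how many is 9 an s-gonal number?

s = 4: P(4, 3) = 9. ✓
s = 6: P(6, 2) = 6 and P(6, 3) = 15; 9 is not s-gonal.
s = 9: P(9, 2) = 9. ✓
s = 12: P(12, 1) = 1 and P(12, 2) = 12; 9 is not s-gonal.
Hits: s ∈ {4, 9} → 2.

2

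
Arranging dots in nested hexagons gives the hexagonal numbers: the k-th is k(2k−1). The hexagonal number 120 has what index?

Set n(2n−1) = 120, giving 2n² − n − 120 = 0.
So n = (1 + 31) / 4 = 32/4 = 8.

8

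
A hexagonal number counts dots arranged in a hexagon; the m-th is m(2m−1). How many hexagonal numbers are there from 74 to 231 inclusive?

5

The n-th hexagonal number is n(2n−1).
Smallest index with value ≥ 74: n = 7 (giving 91).
Largest index with value ≤ 231: n = 11 (giving 231).
Indices 7 through 11: 5 terms.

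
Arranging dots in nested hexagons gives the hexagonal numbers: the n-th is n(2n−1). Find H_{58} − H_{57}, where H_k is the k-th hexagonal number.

Consecutive hexagonal numbers differ by 4n − 3: here 4·58 − 3 = 229.

229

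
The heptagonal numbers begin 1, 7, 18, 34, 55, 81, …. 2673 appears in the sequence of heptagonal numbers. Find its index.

Set n(5n−3)/2 = 2673, giving 5n² − 3n − 5346 = 0.
So n = (3 + 327) / 10 = 330/10 = 33.

33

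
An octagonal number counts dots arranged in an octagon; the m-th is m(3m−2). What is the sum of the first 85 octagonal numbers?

617695

Σ i(3i−2) = 3Σi² − 2Σi over i = 1..85.
Σi = 3655 and Σi² = 208335.
3·208335 − 2·3655 = 617695.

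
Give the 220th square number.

The 220th square number is n² with n = 220.
220² = 48400.

48400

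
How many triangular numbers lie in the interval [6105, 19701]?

The n-th triangular number is n(n+1)/2.
Smallest index with value ≥ 6105: n = 110 (giving 6105).
Largest index with value ≤ 19701: n = 198 (giving 19701).
Indices 110 through 198: 89 terms.

89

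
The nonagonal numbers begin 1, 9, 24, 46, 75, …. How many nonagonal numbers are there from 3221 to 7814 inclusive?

17

The n-th nonagonal number is n(7n−5)/2.
Smallest index with value ≥ 3221: n = 31 (giving 3286).
Largest index with value ≤ 7814: n = 47 (giving 7614).
Indices 31 through 47: 17 terms.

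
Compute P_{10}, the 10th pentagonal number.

The 10th pentagonal number is n(3n−1)/2 with n = 10.
10·(3·10 − 1)/2 = 10·29/2 = 145.

145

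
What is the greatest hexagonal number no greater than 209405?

Solve n(2n−1) ≤ 209405 for integer n.
n = 323 gives 208335 ≤ 209405, while n = 324 gives 209628 > 209405; so the answer is 208335.

208335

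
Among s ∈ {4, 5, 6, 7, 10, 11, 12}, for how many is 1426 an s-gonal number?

s = 4: P(4, 37) = 1369 and P(4, 38) = 1444; 1426 is not s-gonal.
s = 5: P(5, 31) = 1426. ✓
s = 6: P(6, 26) = 1326 and P(6, 27) = 1431; 1426 is not s-gonal.
s = 7: P(7, 24) = 1404 and P(7, 25) = 1525; 1426 is not s-gonal.
s = 10: P(10, 19) = 1387 and P(10, 20) = 1540; 1426 is not s-gonal.
s = 11: P(11, 18) = 1395 and P(11, 19) = 1558; 1426 is not s-gonal.
s = 12: P(12, 17) = 1377 and P(12, 18) = 1548; 1426 is not s-gonal.
Hits: s ∈ {5} → 1.

1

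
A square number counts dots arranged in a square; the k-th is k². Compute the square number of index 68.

4624

68² = 4624.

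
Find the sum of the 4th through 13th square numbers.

805

Σ_{i=4}^{13} i² = 819 − 14 = 805.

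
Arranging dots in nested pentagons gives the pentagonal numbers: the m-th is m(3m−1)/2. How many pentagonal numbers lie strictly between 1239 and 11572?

59

The n-th pentagonal number is n(3n−1)/2.
Smallest index with value > 1239: n = 29 (giving 1247).
Largest index with value < 11572: n = 87 (giving 11310).
Indices 29 through 87: 59 terms.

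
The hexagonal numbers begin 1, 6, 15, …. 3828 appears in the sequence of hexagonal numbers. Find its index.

44

Set n(2n−1) = 3828, giving 2n² − n − 3828 = 0.
The discriminant is 1 + 8·3828 = 30625, and √30625 = 175.
So n = (1 + 175) / 4 = 176/4 = 44.
Check: 44·(2·44 − 1) = 3828. ✓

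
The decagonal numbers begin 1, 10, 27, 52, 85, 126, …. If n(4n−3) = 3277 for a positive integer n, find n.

29

Set n(4n−3) = 3277, giving 4n² − 3n − 3277 = 0.
The discriminant is 9 + 16·3277 = 52441, and √52441 = 229.
So n = (3 + 229) / 8 = 232/8 = 29.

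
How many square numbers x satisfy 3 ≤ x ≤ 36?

5

The n-th square number is n².
Smallest index with value ≥ 3: n = 2 (giving 4).
Largest index with value ≤ 36: n = 6 (giving 36).
Indices 2 through 6: 5 terms.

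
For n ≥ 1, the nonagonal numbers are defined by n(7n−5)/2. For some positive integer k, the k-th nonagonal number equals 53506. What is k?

124

Set n(7n−5)/2 = 53506, giving 7n² − 5n − 107012 = 0.
The discriminant is 25 + 56·53506 = 2996361, and √2996361 = 1731.
So n = (5 + 1731) / 14 = 1736/14 = 124.
Check: 124·(7·124 − 5)/2 = 53506. ✓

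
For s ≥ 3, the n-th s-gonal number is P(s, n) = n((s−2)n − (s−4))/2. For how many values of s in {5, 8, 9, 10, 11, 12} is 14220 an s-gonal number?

s = 5: P(5, 97) = 14065 and P(5, 98) = 14357; 14220 is not s-gonal.
s = 8: P(8, 69) = 14145 and P(8, 70) = 14560; 14220 is not s-gonal.
s = 9: P(9, 64) = 14176 and P(9, 65) = 14625; 14220 is not s-gonal.
s = 10: P(10, 60) = 14220. ✓
s = 11: P(11, 56) = 13916 and P(11, 57) = 14421; 14220 is not s-gonal.
s = 12: P(12, 53) = 13833 and P(12, 54) = 14364; 14220 is not s-gonal.
Hits: s ∈ {10} → 1.

1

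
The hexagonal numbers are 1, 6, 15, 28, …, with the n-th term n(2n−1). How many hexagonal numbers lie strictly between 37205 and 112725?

The n-th hexagonal number is n(2n−1).
Smallest index with value > 37205: n = 137 (giving 37401).
Largest index with value < 112725: n = 237 (giving 112101).
Indices 137 through 237: 101 terms.

101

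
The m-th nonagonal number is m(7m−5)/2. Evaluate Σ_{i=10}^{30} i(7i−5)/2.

31045

Σ i(7i−5)/2 = (7Σi² − 5Σi) / 2 over i = 10..30.
Σi = 465 − 45 = 420 and Σi² = 9455 − 285 = 9170.
(7·9170 − 5·420) / 2 = 62090/2 = 31045.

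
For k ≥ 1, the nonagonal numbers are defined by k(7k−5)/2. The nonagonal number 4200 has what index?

35

Set n(7n−5)/2 = 4200, giving 7n² − 5n − 8400 = 0.
The discriminant is 25 + 56·4200 = 235225, and √235225 = 485.
So n = (5 + 485) / 14 = 490/14 = 35.
Check: 35·(7·35 − 5)/2 = 4200. ✓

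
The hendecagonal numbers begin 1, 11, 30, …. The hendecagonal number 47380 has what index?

103

Set n(9n−7)/2 = 47380, giving 9n² − 7n − 94760 = 0.
So n = (7 + 1847) / 18 = 1854/18 = 103.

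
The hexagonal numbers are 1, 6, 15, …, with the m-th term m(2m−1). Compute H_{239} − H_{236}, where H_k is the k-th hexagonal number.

239·(2·239 − 1) = 114003 and 236·(2·236 − 1) = 111156.
Difference: 114003 − 111156 = 2847.

2847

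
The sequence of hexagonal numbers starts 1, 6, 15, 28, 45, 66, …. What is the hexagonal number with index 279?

The 279th hexagonal number is n(2n−1) with n = 279.
279·(2·279 − 1) = 279·557 = 155403.

155403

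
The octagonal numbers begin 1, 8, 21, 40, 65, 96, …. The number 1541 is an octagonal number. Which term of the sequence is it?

Set n(3n−2) = 1541, giving 3n² − 2n − 1541 = 0.
The discriminant is 4 + 12·1541 = 18496, and √18496 = 136.
So n = (2 + 136) / 6 = 138/6 = 23.

23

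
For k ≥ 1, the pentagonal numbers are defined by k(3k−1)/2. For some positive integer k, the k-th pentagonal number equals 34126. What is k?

Set n(3n−1)/2 = 34126, giving 3n² − n − 68252 = 0.
The discriminant is 1 + 24·34126 = 819025, and √819025 = 905.
So n = (1 + 905) / 6 = 906/6 = 151.

151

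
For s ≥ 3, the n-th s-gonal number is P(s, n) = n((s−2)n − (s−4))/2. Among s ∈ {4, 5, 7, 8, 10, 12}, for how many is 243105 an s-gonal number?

1

s = 4: P(4, 493) = 243049 and P(4, 494) = 244036; 243105 is not s-gonal.
s = 5: P(5, 402) = 242205 and P(5, 403) = 243412; 243105 is not s-gonal.
s = 7: P(7, 312) = 242892 and P(7, 313) = 244453; 243105 is not s-gonal.
s = 8: P(8, 285) = 243105. ✓
s = 10: P(10, 246) = 241326 and P(10, 247) = 243295; 243105 is not s-gonal.
s = 12: P(12, 220) = 241120 and P(12, 221) = 243321; 243105 is not s-gonal.
Hits: s ∈ {8} → 1.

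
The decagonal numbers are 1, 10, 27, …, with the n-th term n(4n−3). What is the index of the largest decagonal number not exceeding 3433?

Solve n(4n−3) ≤ 3433 for integer n.
n = 29 gives 3277 ≤ 3433, while n = 30 gives 3510 > 3433; so the answer is index 29.

29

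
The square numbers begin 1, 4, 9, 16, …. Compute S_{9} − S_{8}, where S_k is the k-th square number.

n² − (n−1)² = 2n − 1, so 9² − 8² = 2·9 − 1 = 17.

17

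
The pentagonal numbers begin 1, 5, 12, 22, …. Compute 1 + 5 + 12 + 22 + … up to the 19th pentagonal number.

Σ i(3i−1)/2 = (3Σi² − Σi) / 2 over i = 1..19.
Σi = 190 and Σi² = 2470.
(3·2470 − 1·190) / 2 = 7220/2 = 3610.

3610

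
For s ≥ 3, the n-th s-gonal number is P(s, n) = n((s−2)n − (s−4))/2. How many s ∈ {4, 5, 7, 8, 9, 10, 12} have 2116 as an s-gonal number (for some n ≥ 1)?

1

s = 4: P(4, 46) = 2116. ✓
s = 5: P(5, 37) = 2035 and P(5, 38) = 2147; 2116 is not s-gonal.
s = 7: P(7, 29) = 2059 and P(7, 30) = 2205; 2116 is not s-gonal.
s = 8: P(8, 26) = 1976 and P(8, 27) = 2133; 2116 is not s-gonal.
s = 9: P(9, 24) = 1956 and P(9, 25) = 2125; 2116 is not s-gonal.
s = 10: P(10, 23) = 2047 and P(10, 24) = 2232; 2116 is not s-gonal.
s = 12: P(12, 20) = 1920 and P(12, 21) = 2121; 2116 is not s-gonal.
Hits: s ∈ {4} → 1.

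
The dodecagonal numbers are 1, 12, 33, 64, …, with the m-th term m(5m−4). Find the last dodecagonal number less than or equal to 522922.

520353

Solve n(5n−4) ≤ 522922 for integer n.
n = 323 gives 520353 ≤ 522922, while n = 324 gives 523584 > 522922; so the answer is 520353.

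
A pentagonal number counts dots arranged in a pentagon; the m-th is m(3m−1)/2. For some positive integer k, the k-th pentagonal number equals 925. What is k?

25

Set n(3n−1)/2 = 925, giving 3n² − n − 1850 = 0.
So n = (1 + 149) / 6 = 150/6 = 25.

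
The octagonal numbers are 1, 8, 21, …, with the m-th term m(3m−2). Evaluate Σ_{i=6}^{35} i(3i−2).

Σ i(3i−2) = 3Σi² − 2Σi over i = 6..35.
Σi = 630 − 15 = 615 and Σi² = 14910 − 55 = 14855.
3·14855 − 2·615 = 43335.

43335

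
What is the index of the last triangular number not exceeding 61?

10

Solve n(n+1)/2 ≤ 61 for integer n.
n = 10 gives 55 ≤ 61, while n = 11 gives 66 > 61; so the answer is index 10.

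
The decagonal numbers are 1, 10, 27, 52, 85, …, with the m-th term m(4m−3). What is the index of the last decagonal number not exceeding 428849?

327

Solve n(4n−3) ≤ 428849 for integer n.
n = 327 gives 426735 ≤ 428849, while n = 328 gives 429352 > 428849; so the answer is index 327.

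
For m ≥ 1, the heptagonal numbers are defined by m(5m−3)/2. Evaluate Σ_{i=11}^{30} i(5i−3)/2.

22060

Σ i(5i−3)/2 = (5Σi² − 3Σi) / 2 over i = 11..30.
Σi = 465 − 55 = 410 and Σi² = 9455 − 385 = 9070.
(5·9070 − 3·410) / 2 = 44120/2 = 22060.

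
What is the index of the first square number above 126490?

Solve n² > 126490 for integer n.
The largest n with value ≤ 126490 is 355 (since 126025 ≤ 126490 < 126736), so the first above is n = 356, value 126736.

356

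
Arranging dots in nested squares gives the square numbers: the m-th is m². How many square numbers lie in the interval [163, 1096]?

21

The n-th square number is n².
Smallest index with value ≥ 163: n = 13 (giving 169).
Largest index with value ≤ 1096: n = 33 (giving 1089).
Indices 13 through 33: 21 terms.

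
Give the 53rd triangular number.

1431

The 53rd triangular number is n(n+1)/2 with n = 53.
53·54/2 = 2862/2 = 1431.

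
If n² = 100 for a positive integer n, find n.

10

We need n² = 100, so n = √100 = 10.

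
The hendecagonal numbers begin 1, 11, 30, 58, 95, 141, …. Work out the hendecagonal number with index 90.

The 90th hendecagonal number is n(9n−7)/2 with n = 90.
90·(9·90 − 7)/2 = 90·803/2 = 36135.

36135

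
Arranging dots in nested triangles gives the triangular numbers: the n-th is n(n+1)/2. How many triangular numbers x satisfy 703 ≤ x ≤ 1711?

22

The n-th triangular number is n(n+1)/2.
Smallest index with value ≥ 703: n = 37 (giving 703).
Largest index with value ≤ 1711: n = 58 (giving 1711).
Indices 37 through 58: 22 terms.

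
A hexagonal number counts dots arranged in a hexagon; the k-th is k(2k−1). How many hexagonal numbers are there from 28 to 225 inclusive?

The n-th hexagonal number is n(2n−1).
Smallest index with value ≥ 28: n = 4 (giving 28).
Largest index with value ≤ 225: n = 10 (giving 190).
Indices 4 through 10: 7 terms.

7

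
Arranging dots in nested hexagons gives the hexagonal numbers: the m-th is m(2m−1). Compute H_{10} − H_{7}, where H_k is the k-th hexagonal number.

10·(2·10 − 1) = 190 and 7·(2·7 − 1) = 91.
Difference: 190 − 91 = 99.

99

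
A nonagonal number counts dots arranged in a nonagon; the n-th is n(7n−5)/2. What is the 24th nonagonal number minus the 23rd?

162

Consecutive nonagonal numbers differ by 7n − 6: here 7·24 − 6 = 162.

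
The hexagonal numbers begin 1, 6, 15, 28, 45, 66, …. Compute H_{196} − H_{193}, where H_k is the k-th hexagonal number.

196·(2·196 − 1) = 76636 and 193·(2·193 − 1) = 74305.
Difference: 76636 − 74305 = 2331.

2331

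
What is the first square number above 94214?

Solve n² > 94214 for integer n.
The largest n with value ≤ 94214 is 306 (since 93636 ≤ 94214 < 94249), so the first above is n = 307, value 94249.

94249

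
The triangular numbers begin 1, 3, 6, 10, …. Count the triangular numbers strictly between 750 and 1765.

The n-th triangular number is n(n+1)/2.
Smallest index with value > 750: n = 39 (giving 780).
Largest index with value < 1765: n = 58 (giving 1711).
Indices 39 through 58: 20 terms.

20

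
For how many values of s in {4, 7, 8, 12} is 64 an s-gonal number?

s = 4: P(4, 8) = 64. ✓
s = 7: P(7, 5) = 55 and P(7, 6) = 81; 64 is not s-gonal.
s = 8: P(8, 4) = 40 and P(8, 5) = 65; 64 is not s-gonal.
s = 12: P(12, 4) = 64. ✓
Hits: s ∈ {4, 12} → 2.

2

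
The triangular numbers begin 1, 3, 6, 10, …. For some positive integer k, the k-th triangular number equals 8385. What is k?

129

Set n(n+1)/2 = 8385, giving n² + n − 16770 = 0.
The discriminant is 1 + 8·8385 = 67081, and √67081 = 259.
So n = (-1 + 259) / 2 = 258/2 = 129.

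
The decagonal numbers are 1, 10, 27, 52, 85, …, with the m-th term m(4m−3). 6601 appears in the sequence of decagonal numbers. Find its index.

41

Set n(4n−3) = 6601, giving 4n² − 3n − 6601 = 0.
So n = (3 + 325) / 8 = 328/8 = 41.
Check: 41·(4·41 − 3) = 6601. ✓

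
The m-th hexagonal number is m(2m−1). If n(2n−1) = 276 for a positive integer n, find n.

12

Set n(2n−1) = 276, giving 2n² − n − 276 = 0.
The discriminant is 1 + 8·276 = 2209, and √2209 = 47.
So n = (1 + 47) / 4 = 48/4 = 12.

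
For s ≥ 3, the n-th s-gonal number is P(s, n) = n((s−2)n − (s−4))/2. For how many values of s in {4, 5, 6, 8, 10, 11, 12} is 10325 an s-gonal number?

1

s = 4: P(4, 101) = 10201 and P(4, 102) = 10404; 10325 is not s-gonal.
s = 5: P(5, 83) = 10292 and P(5, 84) = 10542; 10325 is not s-gonal.
s = 6: P(6, 72) = 10296 and P(6, 73) = 10585; 10325 is not s-gonal.
s = 8: P(8, 59) = 10325. ✓
s = 10: P(10, 51) = 10251 and P(10, 52) = 10660; 10325 is not s-gonal.
s = 11: P(11, 48) = 10200 and P(11, 49) = 10633; 10325 is not s-gonal.
s = 12: P(12, 45) = 9945 and P(12, 46) = 10396; 10325 is not s-gonal.
Hits: s ∈ {8} → 1.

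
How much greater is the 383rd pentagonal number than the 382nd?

1147

Consecutive pentagonal numbers differ by 3n − 2: here 3·383 − 2 = 1147.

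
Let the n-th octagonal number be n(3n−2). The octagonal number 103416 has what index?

Set n(3n−2) = 103416, giving 3n² − 2n − 103416 = 0.
So n = (2 + 1114) / 6 = 1116/6 = 186.
Check: 186·(3·186 − 2) = 103416. ✓

186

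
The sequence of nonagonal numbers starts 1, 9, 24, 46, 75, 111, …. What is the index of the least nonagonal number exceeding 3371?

Solve n(7n−5)/2 > 3371 for integer n.
The largest n with value ≤ 3371 is 31 (since 3286 ≤ 3371 < 3504), so the first above is n = 32, value 3504.

32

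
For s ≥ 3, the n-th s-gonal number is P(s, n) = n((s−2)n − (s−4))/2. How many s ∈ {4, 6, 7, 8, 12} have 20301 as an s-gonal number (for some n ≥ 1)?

1

s = 4: P(4, 142) = 20164 and P(4, 143) = 20449; 20301 is not s-gonal.
s = 6: P(6, 101) = 20301. ✓
s = 7: P(7, 90) = 20115 and P(7, 91) = 20566; 20301 is not s-gonal.
s = 8: P(8, 82) = 20008 and P(8, 83) = 20501; 20301 is not s-gonal.
s = 12: P(12, 64) = 20224 and P(12, 65) = 20865; 20301 is not s-gonal.
Hits: s ∈ {6} → 1.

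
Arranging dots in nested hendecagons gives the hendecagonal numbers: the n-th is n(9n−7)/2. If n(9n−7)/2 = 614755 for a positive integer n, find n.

Set n(9n−7)/2 = 614755, giving 9n² − 7n − 1229510 = 0.
So n = (7 + 6653) / 18 = 6660/18 = 370.
Check: 370·(9·370 − 7)/2 = 614755. ✓

370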